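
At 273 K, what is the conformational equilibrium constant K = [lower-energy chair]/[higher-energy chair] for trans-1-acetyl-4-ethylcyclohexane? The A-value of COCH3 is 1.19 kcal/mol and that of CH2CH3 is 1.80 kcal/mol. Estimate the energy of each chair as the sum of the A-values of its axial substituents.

K ≈ 248

C1 and C4 have opposite parity, so for the trans isomer the two substituents are e,e in one chair and a,a in the other.
Chair I (acetyl axial, ethyl axial): E = 2.99 kcal/mol; chair II (acetyl equatorial, ethyl equatorial): E = 0.00 kcal/mol.
ΔG = 2.99 kcal/mol between the two chairs.
K = exp(ΔG/RT) with R = 1.987×10⁻³ kcal mol⁻¹ K⁻¹ and T = 273 K gives K ≈ 248.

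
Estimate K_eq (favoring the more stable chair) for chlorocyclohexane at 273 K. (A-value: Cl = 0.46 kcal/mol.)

One chair has the chloro group axial (E = 0.46 kcal/mol) and the other has it equatorial (E = 0).
ΔG = 0.46 kcal/mol between the two chairs.
K = exp(ΔG/RT) with R = 1.987×10⁻³ kcal mol⁻¹ K⁻¹ and T = 273 K gives K ≈ 2.33.

K ≈ 2.33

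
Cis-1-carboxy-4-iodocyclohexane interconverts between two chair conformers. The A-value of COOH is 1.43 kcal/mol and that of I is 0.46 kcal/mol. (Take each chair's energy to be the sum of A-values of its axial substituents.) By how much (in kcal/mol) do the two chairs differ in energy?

0.97 kcal/mol

C1 and C4 have opposite parity, so for the cis isomer the two substituents are one axial and one equatorial in each chair.
Chair I (carboxyl axial, iodo equatorial): E = 1.43 kcal/mol.
Chair II (carboxyl equatorial, iodo axial): E = 0.46 kcal/mol.
ΔE = 1.43 − 0.46 = 0.97 kcal/mol; chair II is more stable.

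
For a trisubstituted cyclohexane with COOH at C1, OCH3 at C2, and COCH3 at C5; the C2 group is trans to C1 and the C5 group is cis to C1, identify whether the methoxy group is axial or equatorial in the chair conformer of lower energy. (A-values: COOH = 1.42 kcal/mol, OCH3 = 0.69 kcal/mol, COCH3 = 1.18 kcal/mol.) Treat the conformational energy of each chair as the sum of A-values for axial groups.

Chair I (carboxyl axial, methoxy axial, acetyl axial): E = 3.29 kcal/mol.
Chair II (carboxyl equatorial, methoxy equatorial, acetyl equatorial): E = 0.00 kcal/mol.
Chair II is the more stable (lower-energy) conformer, and in that chair the methoxy group is equatorial.

equatorial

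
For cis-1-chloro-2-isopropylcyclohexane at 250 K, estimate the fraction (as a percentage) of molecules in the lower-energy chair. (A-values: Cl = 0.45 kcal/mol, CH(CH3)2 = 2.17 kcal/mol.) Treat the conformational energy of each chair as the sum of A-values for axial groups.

C1 and C2 have opposite parity, so for the cis isomer the two substituents are one axial and one equatorial in each chair.
Chair I (chloro axial, isopropyl equatorial): E = 0.45 kcal/mol; chair II (chloro equatorial, isopropyl axial): E = 2.17 kcal/mol.
ΔG = 1.72 kcal/mol between the two chairs.
K = exp(ΔG/RT) with R = 1.987×10⁻³ kcal mol⁻¹ K⁻¹ and T = 250 K gives K ≈ 31.9.
Fraction in the lower-energy chair = K/(K+1) = 97.0%.

97.0%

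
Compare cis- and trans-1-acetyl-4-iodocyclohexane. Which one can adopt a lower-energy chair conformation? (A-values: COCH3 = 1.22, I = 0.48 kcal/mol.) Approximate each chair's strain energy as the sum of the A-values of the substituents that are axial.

trans

At 1,4 positions (parity opposite): cis → (a,e or e,a); trans → (e,e or a,a).
Best chair for cis: E = 0.48 kcal/mol; best chair for trans: E = 0.00 kcal/mol.
The trans isomer is lower by 0.48 kcal/mol.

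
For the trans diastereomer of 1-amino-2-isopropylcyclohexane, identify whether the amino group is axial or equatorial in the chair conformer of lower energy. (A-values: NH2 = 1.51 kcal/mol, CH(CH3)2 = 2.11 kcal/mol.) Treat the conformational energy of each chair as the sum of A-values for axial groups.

equatorial

C1 and C2 have opposite parity, so for the trans isomer the two substituents are e,e in one chair and a,a in the other.
Chair I (amino axial, isopropyl axial): E = 3.62 kcal/mol.
Chair II (amino equatorial, isopropyl equatorial): E = 0.00 kcal/mol.
Chair II is the more stable (lower-energy) conformer, and in that chair the amino group is equatorial.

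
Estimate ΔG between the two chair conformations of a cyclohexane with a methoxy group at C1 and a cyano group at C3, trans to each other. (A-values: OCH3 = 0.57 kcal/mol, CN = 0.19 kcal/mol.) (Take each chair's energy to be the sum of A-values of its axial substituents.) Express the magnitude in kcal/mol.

C1 and C3 have the same parity, so for the trans isomer the two substituents are one axial and one equatorial in each chair.
Chair I (methoxy axial, cyano equatorial): E = 0.57 kcal/mol.
Chair II (methoxy equatorial, cyano axial): E = 0.19 kcal/mol.
ΔE = 0.57 − 0.19 = 0.38 kcal/mol; chair II is more stable.

0.38 kcal/mol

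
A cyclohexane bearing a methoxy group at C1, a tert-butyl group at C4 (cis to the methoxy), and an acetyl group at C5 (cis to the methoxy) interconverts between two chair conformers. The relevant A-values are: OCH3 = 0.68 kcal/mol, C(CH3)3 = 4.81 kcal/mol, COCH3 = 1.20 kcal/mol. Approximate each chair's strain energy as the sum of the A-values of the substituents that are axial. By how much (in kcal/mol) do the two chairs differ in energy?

Chair I (methoxy axial, tert-butyl equatorial, acetyl axial): E = 1.88 kcal/mol.
Chair II (methoxy equatorial, tert-butyl axial, acetyl equatorial): E = 4.81 kcal/mol.
ΔE = 4.81 − 1.88 = 2.93 kcal/mol; chair I is more stable.

2.93 kcal/mol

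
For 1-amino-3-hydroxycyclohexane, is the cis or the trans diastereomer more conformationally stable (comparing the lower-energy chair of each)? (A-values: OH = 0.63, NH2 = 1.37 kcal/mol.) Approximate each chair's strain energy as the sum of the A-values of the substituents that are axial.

At 1,3 positions (parity same): cis → (e,e or a,a); trans → (a,e or e,a).
Best chair for cis: E = 0.00 kcal/mol; best chair for trans: E = 0.63 kcal/mol.
The cis isomer is lower by 0.63 kcal/mol.

cis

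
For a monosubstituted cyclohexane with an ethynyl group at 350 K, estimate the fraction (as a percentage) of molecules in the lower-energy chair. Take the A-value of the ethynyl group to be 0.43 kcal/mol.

65.0%

One chair has the ethynyl group axial (E = 0.43 kcal/mol) and the other has it equatorial (E = 0).
ΔG = 0.43 kcal/mol between the two chairs.
K = exp(ΔG/RT) with R = 1.987×10⁻³ kcal mol⁻¹ K⁻¹ and T = 350 K gives K ≈ 1.86.
Fraction in the lower-energy chair = K/(K+1) = 65.0%.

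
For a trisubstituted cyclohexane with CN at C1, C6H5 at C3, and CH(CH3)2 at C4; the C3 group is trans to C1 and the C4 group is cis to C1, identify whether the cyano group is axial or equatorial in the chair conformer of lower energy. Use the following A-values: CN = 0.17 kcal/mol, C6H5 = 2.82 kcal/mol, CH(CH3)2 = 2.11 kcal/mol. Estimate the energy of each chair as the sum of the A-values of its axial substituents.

Chair I (cyano axial, phenyl equatorial, isopropyl equatorial): E = 0.17 kcal/mol.
Chair II (cyano equatorial, phenyl axial, isopropyl axial): E = 4.93 kcal/mol.
Chair I is the more stable (lower-energy) conformer, and in that chair the cyano group is axial.

axial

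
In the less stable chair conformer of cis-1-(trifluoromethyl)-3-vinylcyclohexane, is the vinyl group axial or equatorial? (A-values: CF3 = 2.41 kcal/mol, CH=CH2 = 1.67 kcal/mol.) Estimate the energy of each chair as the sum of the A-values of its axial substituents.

axial

C1 and C3 have the same parity, so for the cis isomer the two substituents are e,e in one chair and a,a in the other.
Chair I (trifluoromethyl axial, vinyl axial): E = 4.08 kcal/mol.
Chair II (trifluoromethyl equatorial, vinyl equatorial): E = 0.00 kcal/mol.
Chair I is the less stable (higher-energy) conformer, and in that chair the vinyl group is axial.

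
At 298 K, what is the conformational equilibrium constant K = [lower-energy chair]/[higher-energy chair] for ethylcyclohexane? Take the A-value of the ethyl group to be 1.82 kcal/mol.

K ≈ 21.6

One chair has the ethyl group axial (E = 1.82 kcal/mol) and the other has it equatorial (E = 0).
ΔG = 1.82 kcal/mol between the two chairs.
K = exp(ΔG/RT) with R = 1.987×10⁻³ kcal mol⁻¹ K⁻¹ and T = 298 K gives K ≈ 21.6.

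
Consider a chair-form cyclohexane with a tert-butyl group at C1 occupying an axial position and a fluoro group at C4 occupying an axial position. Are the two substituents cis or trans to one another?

C1 and C4 have opposite parity, so their axial bonds point in opposite directions.
With opposite-parity carbons, two substituents on the same face are one axial and one equatorial; opposite faces give both axial or both equatorial.
Here the groups are axial/axial → opposite face → trans.

trans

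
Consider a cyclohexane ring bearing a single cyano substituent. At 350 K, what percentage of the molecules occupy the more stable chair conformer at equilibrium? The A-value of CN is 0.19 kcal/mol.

56.8%

One chair has the cyano group axial (E = 0.19 kcal/mol) and the other has it equatorial (E = 0).
ΔG = 0.19 kcal/mol between the two chairs.
K = exp(ΔG/RT) with R = 1.987×10⁻³ kcal mol⁻¹ K⁻¹ and T = 350 K gives K ≈ 1.31.
Fraction in the lower-energy chair = K/(K+1) = 56.8%.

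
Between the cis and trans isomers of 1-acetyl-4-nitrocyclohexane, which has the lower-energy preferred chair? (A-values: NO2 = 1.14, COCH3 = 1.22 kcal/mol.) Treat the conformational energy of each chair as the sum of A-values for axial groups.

At 1,4 positions (parity opposite): cis → (a,e or e,a); trans → (e,e or a,a).
Best chair for cis: E = 1.14 kcal/mol; best chair for trans: E = 0.00 kcal/mol.
The trans isomer is lower by 1.14 kcal/mol.

trans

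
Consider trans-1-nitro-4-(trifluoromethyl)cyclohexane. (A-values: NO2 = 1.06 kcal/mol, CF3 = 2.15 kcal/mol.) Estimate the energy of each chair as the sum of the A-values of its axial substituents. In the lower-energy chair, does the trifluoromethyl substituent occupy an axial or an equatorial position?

C1 and C4 have opposite parity, so for the trans isomer the two substituents are e,e in one chair and a,a in the other.
Chair I (nitro axial, trifluoromethyl axial): E = 3.21 kcal/mol.
Chair II (nitro equatorial, trifluoromethyl equatorial): E = 0.00 kcal/mol.
Chair II is the more stable (lower-energy) conformer, and in that chair the trifluoromethyl group is equatorial.

equatorial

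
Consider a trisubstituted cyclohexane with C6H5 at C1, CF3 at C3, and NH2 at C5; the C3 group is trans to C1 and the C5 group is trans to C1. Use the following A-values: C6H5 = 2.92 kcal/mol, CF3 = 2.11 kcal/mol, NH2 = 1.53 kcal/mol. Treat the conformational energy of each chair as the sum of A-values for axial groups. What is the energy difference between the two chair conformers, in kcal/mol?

Chair I (phenyl axial, trifluoromethyl equatorial, amino equatorial): E = 2.92 kcal/mol.
Chair II (phenyl equatorial, trifluoromethyl axial, amino axial): E = 3.64 kcal/mol.
ΔE = 3.64 − 2.92 = 0.72 kcal/mol; chair I is more stable.

0.72 kcal/mol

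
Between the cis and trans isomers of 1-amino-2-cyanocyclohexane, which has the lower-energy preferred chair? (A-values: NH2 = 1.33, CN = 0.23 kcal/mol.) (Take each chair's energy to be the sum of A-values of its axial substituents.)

trans

At 1,2 positions (parity opposite): cis → (a,e or e,a); trans → (e,e or a,a).
Best chair for cis: E = 0.23 kcal/mol; best chair for trans: E = 0.00 kcal/mol.
The trans isomer is lower by 0.23 kcal/mol.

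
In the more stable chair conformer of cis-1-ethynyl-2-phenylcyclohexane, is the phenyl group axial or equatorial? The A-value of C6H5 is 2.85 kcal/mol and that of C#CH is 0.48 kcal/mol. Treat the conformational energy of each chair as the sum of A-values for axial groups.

equatorial

C1 and C2 have opposite parity, so for the cis isomer the two substituents are one axial and one equatorial in each chair.
Chair I (phenyl axial, ethynyl equatorial): E = 2.85 kcal/mol.
Chair II (phenyl equatorial, ethynyl axial): E = 0.48 kcal/mol.
Chair II is the more stable (lower-energy) conformer, and in that chair the phenyl group is equatorial.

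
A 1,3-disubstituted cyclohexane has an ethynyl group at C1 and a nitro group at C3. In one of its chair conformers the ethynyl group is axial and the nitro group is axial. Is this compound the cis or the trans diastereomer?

C1 and C3 have the same parity, so their axial bonds point in the same direction.
With same-parity carbons, two substituents on the same face are both axial or both equatorial; opposite faces give one of each.
Here the groups are axial/axial → same face → cis.

cis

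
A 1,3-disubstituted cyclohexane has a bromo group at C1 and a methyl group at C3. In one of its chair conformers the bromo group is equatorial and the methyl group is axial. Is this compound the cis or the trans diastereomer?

C1 and C3 have the same parity, so their axial bonds point in the same direction.
With same-parity carbons, two substituents on the same face are both axial or both equatorial; opposite faces give one of each.
Here the groups are equatorial/axial → opposite face → trans.

trans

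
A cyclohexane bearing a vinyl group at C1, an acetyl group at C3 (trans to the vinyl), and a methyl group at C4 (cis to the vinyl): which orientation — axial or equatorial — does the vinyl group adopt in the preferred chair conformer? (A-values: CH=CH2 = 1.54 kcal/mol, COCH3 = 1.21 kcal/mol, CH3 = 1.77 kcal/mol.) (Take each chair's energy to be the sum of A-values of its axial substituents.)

axial

Chair I (vinyl axial, acetyl equatorial, methyl equatorial): E = 1.54 kcal/mol.
Chair II (vinyl equatorial, acetyl axial, methyl axial): E = 2.98 kcal/mol.
Chair I is the more stable (lower-energy) conformer, and in that chair the vinyl group is axial.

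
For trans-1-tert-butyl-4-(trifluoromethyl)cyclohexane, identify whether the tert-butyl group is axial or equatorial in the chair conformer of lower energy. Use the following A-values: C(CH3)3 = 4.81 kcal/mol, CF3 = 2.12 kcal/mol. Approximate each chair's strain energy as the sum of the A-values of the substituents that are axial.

equatorial

C1 and C4 have opposite parity, so for the trans isomer the two substituents are e,e in one chair and a,a in the other.
Chair I (tert-butyl axial, trifluoromethyl axial): E = 6.93 kcal/mol.
Chair II (tert-butyl equatorial, trifluoromethyl equatorial): E = 0.00 kcal/mol.
Chair II is the more stable (lower-energy) conformer, and in that chair the tert-butyl group is equatorial.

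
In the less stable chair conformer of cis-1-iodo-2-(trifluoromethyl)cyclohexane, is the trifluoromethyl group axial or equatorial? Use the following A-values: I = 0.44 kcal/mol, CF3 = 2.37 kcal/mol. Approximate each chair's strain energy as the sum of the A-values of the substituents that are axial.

axial

C1 and C2 have opposite parity, so for the cis isomer the two substituents are one axial and one equatorial in each chair.
Chair I (iodo axial, trifluoromethyl equatorial): E = 0.44 kcal/mol.
Chair II (iodo equatorial, trifluoromethyl axial): E = 2.37 kcal/mol.
Chair II is the less stable (higher-energy) conformer, and in that chair the trifluoromethyl group is axial.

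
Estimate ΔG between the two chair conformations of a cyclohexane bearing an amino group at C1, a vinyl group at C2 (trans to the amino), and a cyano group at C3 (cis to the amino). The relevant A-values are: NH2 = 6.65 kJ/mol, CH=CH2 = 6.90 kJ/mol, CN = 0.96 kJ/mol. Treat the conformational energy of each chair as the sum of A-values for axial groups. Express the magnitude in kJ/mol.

Chair I (amino axial, vinyl axial, cyano axial): E = 14.51 kJ/mol.
Chair II (amino equatorial, vinyl equatorial, cyano equatorial): E = 0.00 kJ/mol.
ΔE = 14.51 − 0.00 = 14.51 kJ/mol; chair II is more stable.

14.51 kJ/mol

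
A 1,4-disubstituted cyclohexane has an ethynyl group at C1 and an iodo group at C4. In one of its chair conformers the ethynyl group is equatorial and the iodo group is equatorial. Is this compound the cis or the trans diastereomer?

C1 and C4 have opposite parity, so their axial bonds point in opposite directions.
With opposite-parity carbons, two substituents on the same face are one axial and one equatorial; opposite faces give both axial or both equatorial.
Here the groups are equatorial/equatorial → opposite face → trans.

trans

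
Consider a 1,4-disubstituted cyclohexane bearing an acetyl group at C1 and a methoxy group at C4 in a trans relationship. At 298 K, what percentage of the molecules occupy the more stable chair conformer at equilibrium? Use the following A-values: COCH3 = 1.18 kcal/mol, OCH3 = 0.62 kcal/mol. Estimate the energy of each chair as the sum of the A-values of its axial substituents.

C1 and C4 have opposite parity, so for the trans isomer the two substituents are e,e in one chair and a,a in the other.
Chair I (acetyl axial, methoxy axial): E = 1.80 kcal/mol; chair II (acetyl equatorial, methoxy equatorial): E = 0.00 kcal/mol.
ΔG = 1.80 kcal/mol between the two chairs.
K = exp(ΔG/RT) with R = 1.987×10⁻³ kcal mol⁻¹ K⁻¹ and T = 298 K gives K ≈ 20.9.
Fraction in the lower-energy chair = K/(K+1) = 95.4%.

95.4%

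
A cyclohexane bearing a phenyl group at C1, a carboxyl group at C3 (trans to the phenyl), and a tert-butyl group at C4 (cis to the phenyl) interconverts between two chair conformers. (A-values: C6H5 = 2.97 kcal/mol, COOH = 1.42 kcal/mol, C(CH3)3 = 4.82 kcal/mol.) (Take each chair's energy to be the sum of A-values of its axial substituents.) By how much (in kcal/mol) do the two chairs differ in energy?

Chair I (phenyl axial, carboxyl equatorial, tert-butyl equatorial): E = 2.97 kcal/mol.
Chair II (phenyl equatorial, carboxyl axial, tert-butyl axial): E = 6.24 kcal/mol.
ΔE = 6.24 − 2.97 = 3.27 kcal/mol; chair I is more stable.

3.27 kcal/mol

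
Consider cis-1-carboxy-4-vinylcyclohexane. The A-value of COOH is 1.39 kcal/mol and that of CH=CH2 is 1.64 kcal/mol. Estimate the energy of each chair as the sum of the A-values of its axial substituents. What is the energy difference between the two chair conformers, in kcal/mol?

C1 and C4 have opposite parity, so for the cis isomer the two substituents are one axial and one equatorial in each chair.
Chair I (carboxyl axial, vinyl equatorial): E = 1.39 kcal/mol.
Chair II (carboxyl equatorial, vinyl axial): E = 1.64 kcal/mol.
ΔE = 1.64 − 1.39 = 0.25 kcal/mol; chair I is more stable.

0.25 kcal/mol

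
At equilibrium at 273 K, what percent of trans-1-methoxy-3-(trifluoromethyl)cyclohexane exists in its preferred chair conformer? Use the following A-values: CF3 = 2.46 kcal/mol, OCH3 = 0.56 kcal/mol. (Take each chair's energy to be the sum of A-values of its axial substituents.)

97.1%

C1 and C3 have the same parity, so for the trans isomer the two substituents are one axial and one equatorial in each chair.
Chair I (trifluoromethyl axial, methoxy equatorial): E = 2.46 kcal/mol; chair II (trifluoromethyl equatorial, methoxy axial): E = 0.56 kcal/mol.
ΔG = 1.90 kcal/mol between the two chairs.
K = exp(ΔG/RT) with R = 1.987×10⁻³ kcal mol⁻¹ K⁻¹ and T = 273 K gives K ≈ 33.2.
Fraction in the lower-energy chair = K/(K+1) = 97.1%.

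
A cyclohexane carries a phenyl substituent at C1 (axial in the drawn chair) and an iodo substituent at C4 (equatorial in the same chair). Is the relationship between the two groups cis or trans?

cis

C1 and C4 have opposite parity, so their axial bonds point in opposite directions.
With opposite-parity carbons, two substituents on the same face are one axial and one equatorial; opposite faces give both axial or both equatorial.
Here the groups are axial/equatorial → same face → cis.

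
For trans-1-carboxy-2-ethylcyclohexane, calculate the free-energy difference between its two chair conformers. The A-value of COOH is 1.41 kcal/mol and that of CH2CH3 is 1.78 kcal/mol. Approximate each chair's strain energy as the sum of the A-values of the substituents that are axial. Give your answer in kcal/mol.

C1 and C2 have opposite parity, so for the trans isomer the two substituents are e,e in one chair and a,a in the other.
Chair I (carboxyl axial, ethyl axial): E = 3.19 kcal/mol.
Chair II (carboxyl equatorial, ethyl equatorial): E = 0.00 kcal/mol.
ΔE = 3.19 − 0.00 = 3.19 kcal/mol; chair II is more stable.

3.19 kcal/mol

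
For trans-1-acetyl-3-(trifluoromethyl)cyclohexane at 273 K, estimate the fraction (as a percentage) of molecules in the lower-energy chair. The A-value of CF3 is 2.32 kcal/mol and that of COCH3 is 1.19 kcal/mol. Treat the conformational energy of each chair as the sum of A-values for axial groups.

88.9%

C1 and C3 have the same parity, so for the trans isomer the two substituents are one axial and one equatorial in each chair.
Chair I (trifluoromethyl axial, acetyl equatorial): E = 2.32 kcal/mol; chair II (trifluoromethyl equatorial, acetyl axial): E = 1.19 kcal/mol.
ΔG = 1.13 kcal/mol between the two chairs.
K = exp(ΔG/RT) with R = 1.987×10⁻³ kcal mol⁻¹ K⁻¹ and T = 273 K gives K ≈ 8.03.
Fraction in the lower-energy chair = K/(K+1) = 88.9%.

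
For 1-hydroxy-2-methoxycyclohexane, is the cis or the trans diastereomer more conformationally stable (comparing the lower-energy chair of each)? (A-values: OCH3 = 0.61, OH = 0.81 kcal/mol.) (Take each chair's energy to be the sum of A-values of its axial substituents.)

trans

At 1,2 positions (parity opposite): cis → (a,e or e,a); trans → (e,e or a,a).
Best chair for cis: E = 0.61 kcal/mol; best chair for trans: E = 0.00 kcal/mol.
The trans isomer is lower by 0.61 kcal/mol.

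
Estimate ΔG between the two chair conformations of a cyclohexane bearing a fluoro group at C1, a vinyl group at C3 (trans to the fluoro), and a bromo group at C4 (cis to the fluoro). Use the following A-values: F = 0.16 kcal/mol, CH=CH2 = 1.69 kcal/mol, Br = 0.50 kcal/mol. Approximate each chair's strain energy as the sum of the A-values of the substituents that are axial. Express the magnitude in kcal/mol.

2.03 kcal/mol

Chair I (fluoro axial, vinyl equatorial, bromo equatorial): E = 0.16 kcal/mol.
Chair II (fluoro equatorial, vinyl axial, bromo axial): E = 2.19 kcal/mol.
ΔE = 2.19 − 0.16 = 2.03 kcal/mol; chair I is more stable.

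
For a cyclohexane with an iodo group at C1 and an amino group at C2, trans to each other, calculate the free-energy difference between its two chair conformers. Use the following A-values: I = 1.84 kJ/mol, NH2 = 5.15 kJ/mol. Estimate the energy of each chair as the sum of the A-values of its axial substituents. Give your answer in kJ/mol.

6.99 kJ/mol

C1 and C2 have opposite parity, so for the trans isomer the two substituents are e,e in one chair and a,a in the other.
Chair I (iodo axial, amino axial): E = 6.99 kJ/mol.
Chair II (iodo equatorial, amino equatorial): E = 0.00 kJ/mol.
ΔE = 6.99 − 0.00 = 6.99 kJ/mol; chair II is more stable.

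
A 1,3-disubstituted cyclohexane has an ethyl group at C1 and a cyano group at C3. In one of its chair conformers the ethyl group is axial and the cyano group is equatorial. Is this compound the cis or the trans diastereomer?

trans

C1 and C3 have the same parity, so their axial bonds point in the same direction.
With same-parity carbons, two substituents on the same face are both axial or both equatorial; opposite faces give one of each.
Here the groups are axial/equatorial → opposite face → trans.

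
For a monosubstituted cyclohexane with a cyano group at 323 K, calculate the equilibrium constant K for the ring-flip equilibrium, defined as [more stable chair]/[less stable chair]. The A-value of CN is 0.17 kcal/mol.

One chair has the cyano group axial (E = 0.17 kcal/mol) and the other has it equatorial (E = 0).
ΔG = 0.17 kcal/mol between the two chairs.
K = exp(ΔG/RT) with R = 1.987×10⁻³ kcal mol⁻¹ K⁻¹ and T = 323 K gives K ≈ 1.3.

K ≈ 1.30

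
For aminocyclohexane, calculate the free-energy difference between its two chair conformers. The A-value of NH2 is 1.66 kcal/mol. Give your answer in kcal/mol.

A monosubstituted cyclohexane has one chair with the amino group axial (E = A = 1.66 kcal/mol) and one with it equatorial (E = 0).
ΔE = 1.66 − 0 = 1.66 kcal/mol.

1.66 kcal/mol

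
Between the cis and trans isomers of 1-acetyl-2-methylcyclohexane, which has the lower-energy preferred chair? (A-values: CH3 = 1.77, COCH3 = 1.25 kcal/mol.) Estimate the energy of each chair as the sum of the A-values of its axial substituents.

At 1,2 positions (parity opposite): cis → (a,e or e,a); trans → (e,e or a,a).
Best chair for cis: E = 1.25 kcal/mol; best chair for trans: E = 0.00 kcal/mol.
The trans isomer is lower by 1.25 kcal/mol.

trans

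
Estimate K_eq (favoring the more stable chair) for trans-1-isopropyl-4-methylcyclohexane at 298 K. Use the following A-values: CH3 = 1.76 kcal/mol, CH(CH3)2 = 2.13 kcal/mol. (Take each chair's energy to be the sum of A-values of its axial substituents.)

K ≈ 713

C1 and C4 have opposite parity, so for the trans isomer the two substituents are e,e in one chair and a,a in the other.
Chair I (methyl axial, isopropyl axial): E = 3.89 kcal/mol; chair II (methyl equatorial, isopropyl equatorial): E = 0.00 kcal/mol.
ΔG = 3.89 kcal/mol between the two chairs.
K = exp(ΔG/RT) with R = 1.987×10⁻³ kcal mol⁻¹ K⁻¹ and T = 298 K gives K ≈ 713.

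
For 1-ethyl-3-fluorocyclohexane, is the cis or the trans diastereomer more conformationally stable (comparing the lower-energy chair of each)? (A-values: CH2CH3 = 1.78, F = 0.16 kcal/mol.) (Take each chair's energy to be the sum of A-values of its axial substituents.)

cis

At 1,3 positions (parity same): cis → (e,e or a,a); trans → (a,e or e,a).
Best chair for cis: E = 0.00 kcal/mol; best chair for trans: E = 0.16 kcal/mol.
The cis isomer is lower by 0.16 kcal/mol.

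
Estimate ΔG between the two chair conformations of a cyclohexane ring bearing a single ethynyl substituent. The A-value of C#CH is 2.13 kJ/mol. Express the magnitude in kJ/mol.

2.13 kJ/mol

A monosubstituted cyclohexane has one chair with the ethynyl group axial (E = A = 2.13 kJ/mol) and one with it equatorial (E = 0).
ΔE = 2.13 − 0 = 2.13 kJ/mol.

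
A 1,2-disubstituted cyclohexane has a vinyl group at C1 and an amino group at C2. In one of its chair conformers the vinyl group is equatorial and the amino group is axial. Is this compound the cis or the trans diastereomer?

C1 and C2 have opposite parity, so their axial bonds point in opposite directions.
With opposite-parity carbons, two substituents on the same face are one axial and one equatorial; opposite faces give both axial or both equatorial.
Here the groups are equatorial/axial → same face → cis.

cis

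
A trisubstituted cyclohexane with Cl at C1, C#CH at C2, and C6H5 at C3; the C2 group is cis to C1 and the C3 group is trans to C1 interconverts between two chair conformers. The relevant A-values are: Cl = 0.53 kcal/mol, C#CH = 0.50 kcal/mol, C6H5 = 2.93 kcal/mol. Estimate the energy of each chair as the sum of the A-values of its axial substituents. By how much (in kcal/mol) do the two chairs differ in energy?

2.90 kcal/mol

Chair I (chloro axial, ethynyl equatorial, phenyl equatorial): E = 0.53 kcal/mol.
Chair II (chloro equatorial, ethynyl axial, phenyl axial): E = 3.43 kcal/mol.
ΔE = 3.43 − 0.53 = 2.90 kcal/mol; chair I is more stable.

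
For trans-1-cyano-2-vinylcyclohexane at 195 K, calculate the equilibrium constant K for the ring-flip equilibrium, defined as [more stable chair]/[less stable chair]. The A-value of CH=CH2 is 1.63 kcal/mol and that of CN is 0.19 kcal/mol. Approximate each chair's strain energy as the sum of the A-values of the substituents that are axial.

K ≈ 110

C1 and C2 have opposite parity, so for the trans isomer the two substituents are e,e in one chair and a,a in the other.
Chair I (vinyl axial, cyano axial): E = 1.82 kcal/mol; chair II (vinyl equatorial, cyano equatorial): E = 0.00 kcal/mol.
ΔG = 1.82 kcal/mol between the two chairs.
K = exp(ΔG/RT) with R = 1.987×10⁻³ kcal mol⁻¹ K⁻¹ and T = 195 K gives K ≈ 110.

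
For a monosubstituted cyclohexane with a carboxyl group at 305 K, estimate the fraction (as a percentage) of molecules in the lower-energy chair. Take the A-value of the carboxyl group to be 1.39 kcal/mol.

One chair has the carboxyl group axial (E = 1.39 kcal/mol) and the other has it equatorial (E = 0).
ΔG = 1.39 kcal/mol between the two chairs.
K = exp(ΔG/RT) with R = 1.987×10⁻³ kcal mol⁻¹ K⁻¹ and T = 305 K gives K ≈ 9.91.
Fraction in the lower-energy chair = K/(K+1) = 90.8%.

90.8%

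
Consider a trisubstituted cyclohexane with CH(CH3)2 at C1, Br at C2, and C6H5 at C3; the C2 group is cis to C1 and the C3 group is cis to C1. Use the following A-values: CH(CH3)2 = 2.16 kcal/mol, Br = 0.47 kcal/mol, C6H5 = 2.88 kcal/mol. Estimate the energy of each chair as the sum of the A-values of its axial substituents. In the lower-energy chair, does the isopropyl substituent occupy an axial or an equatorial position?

equatorial

Chair I (isopropyl axial, bromo equatorial, phenyl axial): E = 5.04 kcal/mol.
Chair II (isopropyl equatorial, bromo axial, phenyl equatorial): E = 0.47 kcal/mol.
Chair II is the more stable (lower-energy) conformer, and in that chair the isopropyl group is equatorial.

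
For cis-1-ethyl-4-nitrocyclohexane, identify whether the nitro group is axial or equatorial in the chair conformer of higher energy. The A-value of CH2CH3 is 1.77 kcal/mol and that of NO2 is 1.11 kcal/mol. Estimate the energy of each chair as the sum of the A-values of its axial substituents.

C1 and C4 have opposite parity, so for the cis isomer the two substituents are one axial and one equatorial in each chair.
Chair I (ethyl axial, nitro equatorial): E = 1.77 kcal/mol.
Chair II (ethyl equatorial, nitro axial): E = 1.11 kcal/mol.
Chair I is the less stable (higher-energy) conformer, and in that chair the nitro group is equatorial.

equatorial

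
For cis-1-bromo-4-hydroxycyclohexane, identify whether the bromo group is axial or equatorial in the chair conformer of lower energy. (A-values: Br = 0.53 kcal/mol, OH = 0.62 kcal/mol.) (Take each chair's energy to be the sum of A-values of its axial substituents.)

axial

C1 and C4 have opposite parity, so for the cis isomer the two substituents are one axial and one equatorial in each chair.
Chair I (bromo axial, hydroxyl equatorial): E = 0.53 kcal/mol.
Chair II (bromo equatorial, hydroxyl axial): E = 0.62 kcal/mol.
Chair I is the more stable (lower-energy) conformer, and in that chair the bromo group is axial.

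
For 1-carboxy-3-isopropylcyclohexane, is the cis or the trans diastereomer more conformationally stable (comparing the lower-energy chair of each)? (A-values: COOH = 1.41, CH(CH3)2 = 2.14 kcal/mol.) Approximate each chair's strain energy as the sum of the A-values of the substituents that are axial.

cis

At 1,3 positions (parity same): cis → (e,e or a,a); trans → (a,e or e,a).
Best chair for cis: E = 0.00 kcal/mol; best chair for trans: E = 1.41 kcal/mol.
The cis isomer is lower by 1.41 kcal/mol.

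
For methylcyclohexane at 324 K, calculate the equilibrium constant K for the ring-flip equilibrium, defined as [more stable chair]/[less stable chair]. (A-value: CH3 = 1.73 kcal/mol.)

K ≈ 14.7

One chair has the methyl group axial (E = 1.73 kcal/mol) and the other has it equatorial (E = 0).
ΔG = 1.73 kcal/mol between the two chairs.
K = exp(ΔG/RT) with R = 1.987×10⁻³ kcal mol⁻¹ K⁻¹ and T = 324 K gives K ≈ 14.7.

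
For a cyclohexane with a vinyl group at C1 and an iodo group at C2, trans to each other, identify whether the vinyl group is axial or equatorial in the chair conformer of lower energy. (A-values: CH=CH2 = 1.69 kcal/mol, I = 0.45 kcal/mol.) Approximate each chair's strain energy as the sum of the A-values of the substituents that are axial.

equatorial

C1 and C2 have opposite parity, so for the trans isomer the two substituents are e,e in one chair and a,a in the other.
Chair I (vinyl axial, iodo axial): E = 2.14 kcal/mol.
Chair II (vinyl equatorial, iodo equatorial): E = 0.00 kcal/mol.
Chair II is the more stable (lower-energy) conformer, and in that chair the vinyl group is equatorial.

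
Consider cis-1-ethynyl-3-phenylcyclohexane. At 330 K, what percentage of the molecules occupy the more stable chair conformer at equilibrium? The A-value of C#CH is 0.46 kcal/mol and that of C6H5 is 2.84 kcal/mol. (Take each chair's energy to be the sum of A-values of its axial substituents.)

99.4%

C1 and C3 have the same parity, so for the cis isomer the two substituents are e,e in one chair and a,a in the other.
Chair I (ethynyl axial, phenyl axial): E = 3.30 kcal/mol; chair II (ethynyl equatorial, phenyl equatorial): E = 0.00 kcal/mol.
ΔG = 3.30 kcal/mol between the two chairs.
K = exp(ΔG/RT) with R = 1.987×10⁻³ kcal mol⁻¹ K⁻¹ and T = 330 K gives K ≈ 153.
Fraction in the lower-energy chair = K/(K+1) = 99.4%.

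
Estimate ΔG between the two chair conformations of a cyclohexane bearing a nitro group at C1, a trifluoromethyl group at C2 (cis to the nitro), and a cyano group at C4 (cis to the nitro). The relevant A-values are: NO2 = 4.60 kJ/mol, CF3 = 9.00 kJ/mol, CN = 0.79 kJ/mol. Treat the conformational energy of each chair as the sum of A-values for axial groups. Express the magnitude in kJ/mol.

5.19 kJ/mol

Chair I (nitro axial, trifluoromethyl equatorial, cyano equatorial): E = 4.60 kJ/mol.
Chair II (nitro equatorial, trifluoromethyl axial, cyano axial): E = 9.79 kJ/mol.
ΔE = 9.79 − 4.60 = 5.19 kJ/mol; chair I is more stable.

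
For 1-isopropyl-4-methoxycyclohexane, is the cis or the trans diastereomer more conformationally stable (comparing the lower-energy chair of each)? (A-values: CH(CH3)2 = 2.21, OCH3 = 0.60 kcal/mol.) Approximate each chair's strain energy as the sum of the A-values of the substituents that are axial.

At 1,4 positions (parity opposite): cis → (a,e or e,a); trans → (e,e or a,a).
Best chair for cis: E = 0.60 kcal/mol; best chair for trans: E = 0.00 kcal/mol.
The trans isomer is lower by 0.60 kcal/mol.

trans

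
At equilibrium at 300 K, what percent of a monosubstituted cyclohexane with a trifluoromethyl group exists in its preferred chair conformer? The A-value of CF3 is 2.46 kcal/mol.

One chair has the trifluoromethyl group axial (E = 2.46 kcal/mol) and the other has it equatorial (E = 0).
ΔG = 2.46 kcal/mol between the two chairs.
K = exp(ΔG/RT) with R = 1.987×10⁻³ kcal mol⁻¹ K⁻¹ and T = 300 K gives K ≈ 62.
Fraction in the lower-energy chair = K/(K+1) = 98.4%.

98.4%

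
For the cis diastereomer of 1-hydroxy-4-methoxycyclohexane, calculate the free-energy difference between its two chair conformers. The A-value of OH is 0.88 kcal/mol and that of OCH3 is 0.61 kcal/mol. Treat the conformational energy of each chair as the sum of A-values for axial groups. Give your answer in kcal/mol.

0.27 kcal/mol

C1 and C4 have opposite parity, so for the cis isomer the two substituents are one axial and one equatorial in each chair.
Chair I (hydroxyl axial, methoxy equatorial): E = 0.88 kcal/mol.
Chair II (hydroxyl equatorial, methoxy axial): E = 0.61 kcal/mol.
ΔE = 0.88 − 0.61 = 0.27 kcal/mol; chair II is more stable.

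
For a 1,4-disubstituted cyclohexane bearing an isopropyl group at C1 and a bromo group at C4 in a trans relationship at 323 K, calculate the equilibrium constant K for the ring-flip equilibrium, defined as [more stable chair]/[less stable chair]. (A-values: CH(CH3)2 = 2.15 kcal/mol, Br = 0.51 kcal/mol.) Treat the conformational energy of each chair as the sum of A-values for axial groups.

C1 and C4 have opposite parity, so for the trans isomer the two substituents are e,e in one chair and a,a in the other.
Chair I (isopropyl axial, bromo axial): E = 2.66 kcal/mol; chair II (isopropyl equatorial, bromo equatorial): E = 0.00 kcal/mol.
ΔG = 2.66 kcal/mol between the two chairs.
K = exp(ΔG/RT) with R = 1.987×10⁻³ kcal mol⁻¹ K⁻¹ and T = 323 K gives K ≈ 63.1.

K ≈ 63.1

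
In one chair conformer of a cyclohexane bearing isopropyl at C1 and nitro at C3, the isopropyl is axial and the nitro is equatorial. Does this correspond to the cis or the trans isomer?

trans

C1 and C3 have the same parity, so their axial bonds point in the same direction.
With same-parity carbons, two substituents on the same face are both axial or both equatorial; opposite faces give one of each.
Here the groups are axial/equatorial → opposite face → trans.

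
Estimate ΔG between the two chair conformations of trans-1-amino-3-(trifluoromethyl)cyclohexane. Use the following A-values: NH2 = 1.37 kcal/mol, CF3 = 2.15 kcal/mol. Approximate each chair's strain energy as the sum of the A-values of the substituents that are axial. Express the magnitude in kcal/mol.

0.78 kcal/mol

C1 and C3 have the same parity, so for the trans isomer the two substituents are one axial and one equatorial in each chair.
Chair I (amino axial, trifluoromethyl equatorial): E = 1.37 kcal/mol.
Chair II (amino equatorial, trifluoromethyl axial): E = 2.15 kcal/mol.
ΔE = 2.15 − 1.37 = 0.78 kcal/mol; chair I is more stable.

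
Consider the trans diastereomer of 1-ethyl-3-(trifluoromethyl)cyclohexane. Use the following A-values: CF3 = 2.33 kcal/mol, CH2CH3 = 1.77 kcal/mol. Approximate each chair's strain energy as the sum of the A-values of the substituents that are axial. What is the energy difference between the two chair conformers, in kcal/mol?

0.56 kcal/mol

C1 and C3 have the same parity, so for the trans isomer the two substituents are one axial and one equatorial in each chair.
Chair I (trifluoromethyl axial, ethyl equatorial): E = 2.33 kcal/mol.
Chair II (trifluoromethyl equatorial, ethyl axial): E = 1.77 kcal/mol.
ΔE = 2.33 − 1.77 = 0.56 kcal/mol; chair II is more stable.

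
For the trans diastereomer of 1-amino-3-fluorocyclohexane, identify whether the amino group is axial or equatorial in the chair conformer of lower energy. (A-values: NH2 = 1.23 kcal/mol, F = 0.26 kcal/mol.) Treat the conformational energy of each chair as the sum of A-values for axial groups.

C1 and C3 have the same parity, so for the trans isomer the two substituents are one axial and one equatorial in each chair.
Chair I (amino axial, fluoro equatorial): E = 1.23 kcal/mol.
Chair II (amino equatorial, fluoro axial): E = 0.26 kcal/mol.
Chair II is the more stable (lower-energy) conformer, and in that chair the amino group is equatorial.

equatorial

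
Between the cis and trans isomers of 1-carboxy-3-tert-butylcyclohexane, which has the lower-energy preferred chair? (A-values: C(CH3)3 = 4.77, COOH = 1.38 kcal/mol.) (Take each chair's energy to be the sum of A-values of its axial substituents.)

cis

At 1,3 positions (parity same): cis → (e,e or a,a); trans → (a,e or e,a).
Best chair for cis: E = 0.00 kcal/mol; best chair for trans: E = 1.38 kcal/mol.
The cis isomer is lower by 1.38 kcal/mol.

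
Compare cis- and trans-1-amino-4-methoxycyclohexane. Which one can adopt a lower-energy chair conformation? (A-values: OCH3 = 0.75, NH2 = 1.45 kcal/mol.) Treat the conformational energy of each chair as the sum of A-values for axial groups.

trans

At 1,4 positions (parity opposite): cis → (a,e or e,a); trans → (e,e or a,a).
Best chair for cis: E = 0.75 kcal/mol; best chair for trans: E = 0.00 kcal/mol.
The trans isomer is lower by 0.75 kcal/mol.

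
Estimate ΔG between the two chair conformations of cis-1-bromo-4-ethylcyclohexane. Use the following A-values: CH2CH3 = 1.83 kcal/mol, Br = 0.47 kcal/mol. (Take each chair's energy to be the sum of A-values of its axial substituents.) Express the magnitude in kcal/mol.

C1 and C4 have opposite parity, so for the cis isomer the two substituents are one axial and one equatorial in each chair.
Chair I (ethyl axial, bromo equatorial): E = 1.83 kcal/mol.
Chair II (ethyl equatorial, bromo axial): E = 0.47 kcal/mol.
ΔE = 1.83 − 0.47 = 1.36 kcal/mol; chair II is more stable.

1.36 kcal/mol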